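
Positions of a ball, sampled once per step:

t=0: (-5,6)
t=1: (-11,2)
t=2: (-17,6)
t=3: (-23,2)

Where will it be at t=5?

(-35,2)

First: linear, -6 per step → -35 at step 5.
Second: cycles through 6, 2 every 2 steps. Step 5 lands at position 1 of the cycle → 2.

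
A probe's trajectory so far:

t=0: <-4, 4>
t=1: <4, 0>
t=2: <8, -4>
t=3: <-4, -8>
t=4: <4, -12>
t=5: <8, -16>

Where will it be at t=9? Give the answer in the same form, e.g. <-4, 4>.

<-4, -32>

First: cycles through -4, 4, 8 every 3 steps. Step 9 lands at position 0 of the cycle → -4.
Second: linear, -4 per step → -32 at step 9.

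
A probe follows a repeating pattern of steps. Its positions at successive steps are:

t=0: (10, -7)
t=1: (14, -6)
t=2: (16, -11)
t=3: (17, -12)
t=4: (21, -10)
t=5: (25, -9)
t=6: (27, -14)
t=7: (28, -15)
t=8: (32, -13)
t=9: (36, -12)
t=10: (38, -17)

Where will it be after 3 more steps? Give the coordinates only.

(47, -15)

Step-to-step displacements: (+4, +1), (+2, -5), (+1, -1), (+4, +2), (+4, +1), (+2, -5), (+1, -1), (+4, +2), (+4, +1), (+2, -5) — a repeating cycle of length 4.
step 11: apply (+1, -1) → (39, -18)
step 12: apply (+4, +2) → (43, -16)
step 13: apply (+4, +1) → (47, -15)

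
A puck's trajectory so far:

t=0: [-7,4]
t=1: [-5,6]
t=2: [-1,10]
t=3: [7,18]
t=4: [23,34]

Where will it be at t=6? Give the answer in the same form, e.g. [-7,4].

[119,130]

The jumps are [+2,+2], [+4,+4], [+8,+8], [+16,+16] — a geometric progression with ratio 2.
step 5: [23,34] + [+32,+32] → [55,66]
step 6: [55,66] + [+64,+64] → [119,130]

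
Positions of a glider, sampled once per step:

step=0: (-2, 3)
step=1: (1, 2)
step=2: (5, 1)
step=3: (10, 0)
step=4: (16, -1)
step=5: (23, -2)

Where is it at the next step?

Taking differences between consecutive positions: (+3, -1), (+4, -1), (+5, -1), (+6, -1), (+7, -1). These grow by (+1, +0) each step.
step 6: (23, -2) + (+8, -1) → (31, -3)

(31, -3)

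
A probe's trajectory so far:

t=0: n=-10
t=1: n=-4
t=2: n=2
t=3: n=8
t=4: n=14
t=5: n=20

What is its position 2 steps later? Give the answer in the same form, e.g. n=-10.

n=32

The position changes by +6 every step.
step 6: 20 + 6 → n=26
step 7: 26 + 6 → n=32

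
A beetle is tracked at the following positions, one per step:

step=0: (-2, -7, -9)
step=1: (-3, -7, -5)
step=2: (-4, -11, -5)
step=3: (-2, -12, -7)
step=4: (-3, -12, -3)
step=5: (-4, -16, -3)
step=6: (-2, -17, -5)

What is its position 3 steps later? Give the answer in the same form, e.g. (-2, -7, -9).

Differencing gives (-1, +0, +4), (-1, -4, +0), (+2, -1, -2), (-1, +0, +4), (-1, -4, +0), (+2, -1, -2). This is the pattern (-1, +0, +4), (-1, -4, +0), (+2, -1, -2) repeated.
step 7: apply (-1, +0, +4) → (-3, -17, -1)
step 8: apply (-1, -4, +0) → (-4, -21, -1)
step 9: apply (+2, -1, -2) → (-2, -22, -3)

(-2, -22, -3)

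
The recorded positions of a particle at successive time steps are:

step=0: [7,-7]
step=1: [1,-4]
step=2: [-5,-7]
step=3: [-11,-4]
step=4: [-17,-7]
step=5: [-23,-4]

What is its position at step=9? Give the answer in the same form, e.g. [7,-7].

[-47,-4]

The first coordinate changes by -6 each step, so at step 9 it is 7 + 9·(-6) = -47.
The second coordinate repeats the cycle [-7, -4] with period 2; step 9 mod 2 = 1, giving -4.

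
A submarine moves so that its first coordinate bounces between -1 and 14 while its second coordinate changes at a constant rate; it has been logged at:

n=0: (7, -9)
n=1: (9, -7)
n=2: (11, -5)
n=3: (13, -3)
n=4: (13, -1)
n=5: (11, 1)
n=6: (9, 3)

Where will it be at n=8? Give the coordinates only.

(5, 7)

The first coordinate reflects between -1 and 14, moving 2 per step.
  step 7: 9 → 7
  step 8: 7 → 5
The second coordinate changes by +2 each step: at step 8 it is 7.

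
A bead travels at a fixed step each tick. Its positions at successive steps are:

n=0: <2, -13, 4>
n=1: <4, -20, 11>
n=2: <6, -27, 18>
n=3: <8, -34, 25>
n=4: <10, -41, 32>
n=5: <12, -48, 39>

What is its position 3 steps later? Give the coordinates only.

The position changes by <+2, -7, +7> every step.
step 6: <12, -48, 39> + <+2, -7, +7> → <14, -55, 46>
step 7: <14, -55, 46> + <+2, -7, +7> → <16, -62, 53>
step 8: <16, -62, 53> + <+2, -7, +7> → <18, -69, 60>

<18, -69, 60>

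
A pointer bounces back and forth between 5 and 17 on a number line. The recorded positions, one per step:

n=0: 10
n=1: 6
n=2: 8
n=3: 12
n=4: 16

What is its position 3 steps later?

The value travels 4 per step and bounces off the walls at 5 and 17.
  step 5: 16 → 14
  step 6: 14 → 10
  step 7: 10 → 6

6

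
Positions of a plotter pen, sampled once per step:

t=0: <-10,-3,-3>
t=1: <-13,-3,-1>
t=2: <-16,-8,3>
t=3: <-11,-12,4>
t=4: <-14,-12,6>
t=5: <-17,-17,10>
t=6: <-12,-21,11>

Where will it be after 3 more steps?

<-13,-30,18>

The moves between consecutive positions are <-3,+0,+2>, <-3,-5,+4>, <+5,-4,+1>, <-3,+0,+2>, <-3,-5,+4>, <+5,-4,+1>; they repeat the 3-cycle [<-3,+0,+2>, <-3,-5,+4>, <+5,-4,+1>].
step 7: apply <-3,+0,+2> → <-15,-21,13>
step 8: apply <-3,-5,+4> → <-18,-26,17>
step 9: apply <+5,-4,+1> → <-13,-30,18>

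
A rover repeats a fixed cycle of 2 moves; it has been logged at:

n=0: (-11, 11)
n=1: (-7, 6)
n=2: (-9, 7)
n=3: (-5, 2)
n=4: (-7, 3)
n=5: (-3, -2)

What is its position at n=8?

The moves between consecutive positions are (+4, -5), (-2, +1), (+4, -5), (-2, +1), (+4, -5); they repeat the 2-cycle [(+4, -5), (-2, +1)].
step 6: apply (-2, +1) → (-5, -1)
step 7: apply (+4, -5) → (-1, -6)
step 8: apply (-2, +1) → (-3, -5)

(-3, -5)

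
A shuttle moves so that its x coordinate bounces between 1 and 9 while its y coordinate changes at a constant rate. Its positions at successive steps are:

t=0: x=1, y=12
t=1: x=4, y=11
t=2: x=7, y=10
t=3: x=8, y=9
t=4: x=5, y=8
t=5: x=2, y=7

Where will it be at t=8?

x=9, y=4

The x coordinate travels 3 per step and bounces off the walls at 1 and 9.
  step 6: 2 → 3
  step 7: 3 → 6
  step 8: 6 → 9
The y coordinate changes by -1 each step: at step 8 it is 4.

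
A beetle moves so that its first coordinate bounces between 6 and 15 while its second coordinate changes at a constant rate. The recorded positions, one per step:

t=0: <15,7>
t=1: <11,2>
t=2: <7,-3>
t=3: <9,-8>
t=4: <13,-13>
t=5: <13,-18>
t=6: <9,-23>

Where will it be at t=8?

<11,-33>

The first coordinate travels 4 per step and bounces off the walls at 6 and 15.
  step 7: 9 → 7
  step 8: 7 → 11
The second coordinate changes by -5 each step: at step 8 it is -33.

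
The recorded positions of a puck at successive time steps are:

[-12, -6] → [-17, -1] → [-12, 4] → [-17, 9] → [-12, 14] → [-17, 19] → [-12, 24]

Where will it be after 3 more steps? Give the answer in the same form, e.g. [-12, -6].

Differencing gives [-5, +5], [+5, +5], [-5, +5], [+5, +5], [-5, +5], [+5, +5]. This is the pattern [-5, +5], [+5, +5] repeated.
step 7: apply [-5, +5] → [-17, 29]
step 8: apply [+5, +5] → [-12, 34]
step 9: apply [-5, +5] → [-17, 39]

[-17, 39]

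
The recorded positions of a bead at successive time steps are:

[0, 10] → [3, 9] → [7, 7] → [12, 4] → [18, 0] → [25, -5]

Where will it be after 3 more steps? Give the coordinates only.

Taking differences between consecutive positions: [+3, -1], [+4, -2], [+5, -3], [+6, -4], [+7, -5]. These grow by [+1, -1] each step.
step 6: [25, -5] + [+8, -6] → [33, -11]
step 7: [33, -11] + [+9, -7] → [42, -18]
step 8: [42, -18] + [+10, -8] → [52, -26]

[52, -26]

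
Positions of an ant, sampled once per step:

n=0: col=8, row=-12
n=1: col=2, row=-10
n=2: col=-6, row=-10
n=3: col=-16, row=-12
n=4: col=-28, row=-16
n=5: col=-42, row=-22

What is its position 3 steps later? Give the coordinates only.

col=-96, row=-52

Taking differences between consecutive positions: (-6, +2), (-8, +0), (-10, -2), (-12, -4), (-14, -6). These grow by (-2, -2) each step.
step 6: col=-42, row=-22 + (-16, -8) → col=-58, row=-30
step 7: col=-58, row=-30 + (-18, -10) → col=-76, row=-40
step 8: col=-76, row=-40 + (-20, -12) → col=-96, row=-52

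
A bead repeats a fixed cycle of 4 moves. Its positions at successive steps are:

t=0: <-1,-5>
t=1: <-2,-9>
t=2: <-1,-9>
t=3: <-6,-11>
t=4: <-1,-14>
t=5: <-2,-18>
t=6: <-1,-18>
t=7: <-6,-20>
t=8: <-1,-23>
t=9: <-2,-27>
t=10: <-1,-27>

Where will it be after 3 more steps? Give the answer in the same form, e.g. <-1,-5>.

<-2,-36>

Differencing gives <-1,-4>, <+1,+0>, <-5,-2>, <+5,-3>, <-1,-4>, <+1,+0>, <-5,-2>, <+5,-3>, <-1,-4>, <+1,+0>. This is the pattern <-1,-4>, <+1,+0>, <-5,-2>, <+5,-3> repeated.
step 11: apply <-5,-2> → <-6,-29>
step 12: apply <+5,-3> → <-1,-32>
step 13: apply <-1,-4> → <-2,-36>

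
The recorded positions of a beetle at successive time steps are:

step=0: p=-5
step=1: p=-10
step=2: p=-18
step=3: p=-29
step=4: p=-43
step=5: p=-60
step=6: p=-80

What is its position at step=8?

Successive displacements: -5, -8, -11, -14, -17, -20 — each changes by -3.
step 7: -80 − 23 → p=-103
step 8: -103 − 26 → p=-129

p=-129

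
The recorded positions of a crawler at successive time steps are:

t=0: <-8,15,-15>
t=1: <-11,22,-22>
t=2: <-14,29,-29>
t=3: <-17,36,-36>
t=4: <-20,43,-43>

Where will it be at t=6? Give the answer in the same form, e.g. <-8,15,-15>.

<-26,57,-57>

The position changes by <-3,+7,-7> every step.
step 5: <-20,43,-43> + <-3,+7,-7> → <-23,50,-50>
step 6: <-23,50,-50> + <-3,+7,-7> → <-26,57,-57>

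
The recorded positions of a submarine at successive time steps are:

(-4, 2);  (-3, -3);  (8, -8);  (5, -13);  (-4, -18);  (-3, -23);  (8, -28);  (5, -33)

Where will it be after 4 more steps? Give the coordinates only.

(5, -53)

The first coordinate repeats the cycle [-4, -3, 8, 5] with period 4; step 11 mod 4 = 3, giving 5.
The second coordinate changes by -5 each step, so at step 11 it is 2 + 11·(-5) = -53.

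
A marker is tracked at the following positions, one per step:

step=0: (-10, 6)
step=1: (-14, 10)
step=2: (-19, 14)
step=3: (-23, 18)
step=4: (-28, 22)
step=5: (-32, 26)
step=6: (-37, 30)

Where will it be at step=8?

(-46, 38)

The moves between consecutive positions are (-4, +4), (-5, +4), (-4, +4), (-5, +4), (-4, +4), (-5, +4); they repeat the 2-cycle [(-4, +4), (-5, +4)].
step 7: apply (-4, +4) → (-41, 34)
step 8: apply (-5, +4) → (-46, 38)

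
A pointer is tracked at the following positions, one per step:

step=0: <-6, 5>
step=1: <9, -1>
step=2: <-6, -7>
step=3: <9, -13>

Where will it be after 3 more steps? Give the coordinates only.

The first coordinate repeats the cycle [-6, 9] with period 2; step 6 mod 2 = 0, giving -6.
The second coordinate changes by -6 each step, so at step 6 it is 5 + 6·(-6) = -31.

<-6, -31>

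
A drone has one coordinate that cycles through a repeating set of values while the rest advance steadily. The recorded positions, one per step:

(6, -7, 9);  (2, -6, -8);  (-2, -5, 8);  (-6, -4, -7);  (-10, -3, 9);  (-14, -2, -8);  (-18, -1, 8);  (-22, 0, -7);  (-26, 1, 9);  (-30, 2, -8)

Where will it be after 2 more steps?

The first coordinate changes by -4 each step, so at step 11 it is 6 + 11·(-4) = -38.
The second coordinate changes by +1 each step, so at step 11 it is -7 + 11·(1) = 4.
The third coordinate repeats the cycle [9, -8, 8, -7] with period 4; step 11 mod 4 = 3, giving -7.

(-38, 4, -7)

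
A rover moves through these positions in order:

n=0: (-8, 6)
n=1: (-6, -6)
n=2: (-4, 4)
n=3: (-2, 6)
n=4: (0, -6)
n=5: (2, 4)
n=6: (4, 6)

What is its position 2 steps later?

(8, 4)

The first coordinate changes by +2 each step, so at step 8 it is -8 + 8·(2) = 8.
The second coordinate repeats the cycle [6, -6, 4] with period 3; step 8 mod 3 = 2, giving 4.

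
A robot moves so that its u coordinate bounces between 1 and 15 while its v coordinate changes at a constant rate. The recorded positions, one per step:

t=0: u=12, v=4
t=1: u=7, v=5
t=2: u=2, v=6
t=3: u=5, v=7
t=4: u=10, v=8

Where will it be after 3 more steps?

The u coordinate travels 5 per step and bounces off the walls at 1 and 15.
  step 5: 10 → 15
  step 6: 15 → 10
  step 7: 10 → 5
The v coordinate changes by +1 each step: at step 7 it is 11.

u=5, v=11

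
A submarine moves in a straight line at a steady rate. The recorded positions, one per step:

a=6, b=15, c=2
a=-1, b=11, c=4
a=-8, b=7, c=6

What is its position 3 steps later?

a=-29, b=-5, c=12

The position changes by (-7, -4, +2) every step.
step 3: a=-8, b=7, c=6 + (-7, -4, +2) → a=-15, b=3, c=8
step 4: a=-15, b=3, c=8 + (-7, -4, +2) → a=-22, b=-1, c=10
step 5: a=-22, b=-1, c=10 + (-7, -4, +2) → a=-29, b=-5, c=12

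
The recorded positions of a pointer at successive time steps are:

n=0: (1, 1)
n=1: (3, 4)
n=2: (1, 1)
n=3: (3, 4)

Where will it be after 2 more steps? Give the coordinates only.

(3, 4)

The jumps are (+2, +3), (-2, -3), (+2, +3) — a geometric progression with ratio -1.
step 4: (3, 4) + (-2, -3) → (1, 1)
step 5: (1, 1) + (+2, +3) → (3, 4)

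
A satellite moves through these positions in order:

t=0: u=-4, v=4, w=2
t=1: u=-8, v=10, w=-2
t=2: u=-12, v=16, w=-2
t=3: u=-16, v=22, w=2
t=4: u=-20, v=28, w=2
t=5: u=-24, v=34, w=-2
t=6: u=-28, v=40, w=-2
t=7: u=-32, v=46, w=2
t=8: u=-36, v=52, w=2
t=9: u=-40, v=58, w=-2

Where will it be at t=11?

U: linear, -4 per step → -48 at step 11.
V: linear, +6 per step → 70 at step 11.
W: cycles through 2, -2, -2, 2 every 4 steps. Step 11 lands at position 3 of the cycle → 2.

u=-48, v=70, w=2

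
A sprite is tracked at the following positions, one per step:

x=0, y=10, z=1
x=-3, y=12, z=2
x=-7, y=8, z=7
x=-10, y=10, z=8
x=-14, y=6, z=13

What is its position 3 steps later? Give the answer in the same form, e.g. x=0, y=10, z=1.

x=-24, y=6, z=20

Step-to-step displacements: (-3,+2,+1), (-4,-4,+5), (-3,+2,+1), (-4,-4,+5) — a repeating cycle of length 2.
step 5: apply (-3,+2,+1) → x=-17, y=8, z=14
step 6: apply (-4,-4,+5) → x=-21, y=4, z=19
step 7: apply (-3,+2,+1) → x=-24, y=6, z=20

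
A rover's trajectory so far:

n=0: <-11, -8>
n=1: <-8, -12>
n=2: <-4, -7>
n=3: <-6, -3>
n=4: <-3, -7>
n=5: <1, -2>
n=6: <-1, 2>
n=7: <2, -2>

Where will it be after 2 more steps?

Step-to-step displacements: <+3, -4>, <+4, +5>, <-2, +4>, <+3, -4>, <+4, +5>, <-2, +4>, <+3, -4> — a repeating cycle of length 3.
step 8: apply <+4, +5> → <6, 3>
step 9: apply <-2, +4> → <4, 7>

<4, 7>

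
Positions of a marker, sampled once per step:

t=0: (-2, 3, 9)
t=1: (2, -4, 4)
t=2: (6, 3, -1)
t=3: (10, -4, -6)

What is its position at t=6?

(22, 3, -21)

First: linear, +4 per step → 22 at step 6.
Second: cycles through 3, -4 every 2 steps. Step 6 lands at position 0 of the cycle → 3.
Third: linear, -5 per step → -21 at step 6.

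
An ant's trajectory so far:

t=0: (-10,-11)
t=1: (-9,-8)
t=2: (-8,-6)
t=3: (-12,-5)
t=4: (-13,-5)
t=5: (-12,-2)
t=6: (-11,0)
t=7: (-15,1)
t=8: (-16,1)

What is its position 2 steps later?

(-14,6)

Step-to-step displacements: (+1,+3), (+1,+2), (-4,+1), (-1,+0), (+1,+3), (+1,+2), (-4,+1), (-1,+0) — a repeating cycle of length 4.
step 9: apply (+1,+3) → (-15,4)
step 10: apply (+1,+2) → (-14,6)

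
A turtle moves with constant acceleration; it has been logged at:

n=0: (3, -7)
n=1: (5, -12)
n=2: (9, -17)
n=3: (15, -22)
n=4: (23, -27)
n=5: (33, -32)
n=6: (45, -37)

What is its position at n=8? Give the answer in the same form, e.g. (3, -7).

(75, -47)

First differences are (+2, -5), (+4, -5), (+6, -5), (+8, -5), (+10, -5), (+12, -5); their common second difference is (+2, +0) (constant acceleration).
step 7: (45, -37) + (+14, -5) → (59, -42)
step 8: (59, -42) + (+16, -5) → (75, -47)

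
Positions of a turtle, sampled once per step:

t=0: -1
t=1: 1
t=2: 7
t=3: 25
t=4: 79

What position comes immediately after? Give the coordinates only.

Step-to-step displacements: +2, +6, +18, +54; each is 3× the previous.
step 5: 79 + 162 → 241

241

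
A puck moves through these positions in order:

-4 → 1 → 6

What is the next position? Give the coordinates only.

11

The position changes by +5 every step.
step 3: 6 + 5 → 11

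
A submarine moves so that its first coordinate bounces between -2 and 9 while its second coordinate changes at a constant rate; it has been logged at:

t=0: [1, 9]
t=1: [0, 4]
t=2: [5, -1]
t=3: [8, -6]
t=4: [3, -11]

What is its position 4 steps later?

The first coordinate travels 5 per step and bounces off the walls at -2 and 9.
  step 5: 3 → -2
  step 6: -2 → 3
  step 7: 3 → 8
  step 8: 8 → 5
The second coordinate changes by -5 each step: at step 8 it is -31.

[5, -31]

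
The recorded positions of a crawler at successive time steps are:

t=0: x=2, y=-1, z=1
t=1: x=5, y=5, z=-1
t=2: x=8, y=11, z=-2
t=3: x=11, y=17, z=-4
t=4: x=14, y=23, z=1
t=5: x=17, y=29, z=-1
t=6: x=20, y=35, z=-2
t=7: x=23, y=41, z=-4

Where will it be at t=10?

The x coordinate changes by +3 each step, so at step 10 it is 2 + 10·(3) = 32.
The y coordinate changes by +6 each step, so at step 10 it is -1 + 10·(6) = 59.
The z coordinate repeats the cycle [1, -1, -2, -4] with period 4; step 10 mod 4 = 2, giving -2.

x=32, y=59, z=-2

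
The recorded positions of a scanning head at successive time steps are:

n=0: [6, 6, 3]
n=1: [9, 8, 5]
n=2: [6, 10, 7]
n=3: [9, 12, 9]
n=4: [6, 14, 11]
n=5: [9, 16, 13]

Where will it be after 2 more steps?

[9, 20, 17]

The first coordinate repeats the cycle [6, 9] with period 2; step 7 mod 2 = 1, giving 9.
The second coordinate changes by +2 each step, so at step 7 it is 6 + 7·(2) = 20.
The third coordinate changes by +2 each step, so at step 7 it is 3 + 7·(2) = 17.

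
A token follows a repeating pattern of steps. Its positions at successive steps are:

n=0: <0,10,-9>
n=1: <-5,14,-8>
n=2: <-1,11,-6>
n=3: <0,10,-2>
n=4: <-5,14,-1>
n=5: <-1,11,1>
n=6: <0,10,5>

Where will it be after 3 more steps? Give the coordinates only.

Step-to-step displacements: <-5,+4,+1>, <+4,-3,+2>, <+1,-1,+4>, <-5,+4,+1>, <+4,-3,+2>, <+1,-1,+4> — a repeating cycle of length 3.
step 7: apply <-5,+4,+1> → <-5,14,6>
step 8: apply <+4,-3,+2> → <-1,11,8>
step 9: apply <+1,-1,+4> → <0,10,12>

<0,10,12>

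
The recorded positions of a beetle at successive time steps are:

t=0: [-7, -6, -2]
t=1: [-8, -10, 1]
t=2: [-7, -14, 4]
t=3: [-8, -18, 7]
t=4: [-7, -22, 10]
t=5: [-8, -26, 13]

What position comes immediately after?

The first coordinate repeats the cycle [-7, -8] with period 2; step 6 mod 2 = 0, giving -7.
The second coordinate changes by -4 each step, so at step 6 it is -6 + 6·(-4) = -30.
The third coordinate changes by +3 each step, so at step 6 it is -2 + 6·(3) = 16.

[-7, -30, 16]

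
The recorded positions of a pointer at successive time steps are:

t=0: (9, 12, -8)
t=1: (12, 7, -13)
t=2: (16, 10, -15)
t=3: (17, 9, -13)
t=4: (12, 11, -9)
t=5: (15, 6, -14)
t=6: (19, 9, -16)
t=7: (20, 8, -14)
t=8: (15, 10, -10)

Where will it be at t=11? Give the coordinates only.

(23, 7, -15)

Differencing gives (+3, -5, -5), (+4, +3, -2), (+1, -1, +2), (-5, +2, +4), (+3, -5, -5), (+4, +3, -2), (+1, -1, +2), (-5, +2, +4). This is the pattern (+3, -5, -5), (+4, +3, -2), (+1, -1, +2), (-5, +2, +4) repeated.
step 9: apply (+3, -5, -5) → (18, 5, -15)
step 10: apply (+4, +3, -2) → (22, 8, -17)
step 11: apply (+1, -1, +2) → (23, 7, -15)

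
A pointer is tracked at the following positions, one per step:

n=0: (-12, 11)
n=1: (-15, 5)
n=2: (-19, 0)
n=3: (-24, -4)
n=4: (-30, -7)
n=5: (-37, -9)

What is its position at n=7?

(-54, -10)

Taking differences between consecutive positions: (-3, -6), (-4, -5), (-5, -4), (-6, -3), (-7, -2). These grow by (-1, +1) each step.
step 6: (-37, -9) + (-8, -1) → (-45, -10)
step 7: (-45, -10) + (-9, +0) → (-54, -10)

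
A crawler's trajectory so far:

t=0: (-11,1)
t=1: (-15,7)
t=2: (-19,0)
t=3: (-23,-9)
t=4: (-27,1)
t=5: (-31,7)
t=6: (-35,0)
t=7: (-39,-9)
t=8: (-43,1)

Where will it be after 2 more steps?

(-51,0)

The first coordinate changes by -4 each step, so at step 10 it is -11 + 10·(-4) = -51.
The second coordinate repeats the cycle [1, 7, 0, -9] with period 4; step 10 mod 4 = 2, giving 0.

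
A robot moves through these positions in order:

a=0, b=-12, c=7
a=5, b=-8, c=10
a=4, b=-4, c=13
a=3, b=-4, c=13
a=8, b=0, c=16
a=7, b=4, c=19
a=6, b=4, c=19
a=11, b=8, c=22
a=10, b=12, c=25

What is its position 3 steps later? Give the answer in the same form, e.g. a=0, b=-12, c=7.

Differencing gives (+5,+4,+3), (-1,+4,+3), (-1,+0,+0), (+5,+4,+3), (-1,+4,+3), (-1,+0,+0), (+5,+4,+3), (-1,+4,+3). This is the pattern (+5,+4,+3), (-1,+4,+3), (-1,+0,+0) repeated.
step 9: apply (-1,+0,+0) → a=9, b=12, c=25
step 10: apply (+5,+4,+3) → a=14, b=16, c=28
step 11: apply (-1,+4,+3) → a=13, b=20, c=31

a=13, b=20, c=31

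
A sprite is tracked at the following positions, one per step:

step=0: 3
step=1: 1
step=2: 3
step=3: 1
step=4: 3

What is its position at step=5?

1

Step-to-step displacements: -2, +2, -2, +2; each is -1× the previous.
step 5: 3 − 2 → 1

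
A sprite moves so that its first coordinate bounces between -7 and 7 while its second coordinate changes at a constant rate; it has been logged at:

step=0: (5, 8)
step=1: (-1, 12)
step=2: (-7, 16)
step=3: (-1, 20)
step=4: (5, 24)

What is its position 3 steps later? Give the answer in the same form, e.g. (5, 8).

The first coordinate travels 6 per step and bounces off the walls at -7 and 7.
  step 5: 5 → 3
  step 6: 3 → -3
  step 7: -3 → -5
The second coordinate changes by +4 each step: at step 7 it is 36.

(-5, 36)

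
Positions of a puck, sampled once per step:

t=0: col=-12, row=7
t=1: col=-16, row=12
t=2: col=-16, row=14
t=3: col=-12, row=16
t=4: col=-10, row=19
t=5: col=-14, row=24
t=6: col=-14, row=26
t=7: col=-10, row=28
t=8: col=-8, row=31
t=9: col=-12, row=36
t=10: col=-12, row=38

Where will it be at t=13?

col=-10, row=48

The moves between consecutive positions are (-4,+5), (+0,+2), (+4,+2), (+2,+3), (-4,+5), (+0,+2), (+4,+2), (+2,+3), (-4,+5), (+0,+2); they repeat the 4-cycle [(-4,+5), (+0,+2), (+4,+2), (+2,+3)].
step 11: apply (+4,+2) → col=-8, row=40
step 12: apply (+2,+3) → col=-6, row=43
step 13: apply (-4,+5) → col=-10, row=48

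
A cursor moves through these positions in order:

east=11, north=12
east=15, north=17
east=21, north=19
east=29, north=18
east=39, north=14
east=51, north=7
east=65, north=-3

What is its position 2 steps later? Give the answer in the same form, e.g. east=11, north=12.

east=99, north=-32

Successive displacements: (+4, +5), (+6, +2), (+8, -1), (+10, -4), (+12, -7), (+14, -10) — each changes by (+2, -3).
step 7: east=65, north=-3 + (+16, -13) → east=81, north=-16
step 8: east=81, north=-16 + (+18, -16) → east=99, north=-32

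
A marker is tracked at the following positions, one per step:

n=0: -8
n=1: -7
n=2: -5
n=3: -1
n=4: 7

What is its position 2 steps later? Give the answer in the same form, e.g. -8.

Consecutive displacements +1, +2, +4, +8 scale by a factor of 2 each step.
step 5: 7 + 16 → 23
step 6: 23 + 32 → 55

55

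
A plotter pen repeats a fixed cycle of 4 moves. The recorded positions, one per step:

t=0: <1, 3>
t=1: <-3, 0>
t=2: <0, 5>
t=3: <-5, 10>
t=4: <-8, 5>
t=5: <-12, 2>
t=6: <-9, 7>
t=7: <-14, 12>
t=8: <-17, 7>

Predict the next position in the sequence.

The moves between consecutive positions are <-4, -3>, <+3, +5>, <-5, +5>, <-3, -5>, <-4, -3>, <+3, +5>, <-5, +5>, <-3, -5>; they repeat the 4-cycle [<-4, -3>, <+3, +5>, <-5, +5>, <-3, -5>].
step 9: apply <-4, -3> → <-21, 4>

<-21, 4>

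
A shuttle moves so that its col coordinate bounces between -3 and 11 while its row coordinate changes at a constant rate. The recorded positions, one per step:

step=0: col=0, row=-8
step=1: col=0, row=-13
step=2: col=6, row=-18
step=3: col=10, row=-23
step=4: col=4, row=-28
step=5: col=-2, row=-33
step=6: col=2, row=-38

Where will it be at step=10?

col=-2, row=-58

The col coordinate reflects between -3 and 11, moving 6 per step.
  step 7: 2 → 8
  step 8: 8 → 8
  step 9: 8 → 2
  step 10: 2 → -2
The row coordinate changes by -5 each step: at step 10 it is -58.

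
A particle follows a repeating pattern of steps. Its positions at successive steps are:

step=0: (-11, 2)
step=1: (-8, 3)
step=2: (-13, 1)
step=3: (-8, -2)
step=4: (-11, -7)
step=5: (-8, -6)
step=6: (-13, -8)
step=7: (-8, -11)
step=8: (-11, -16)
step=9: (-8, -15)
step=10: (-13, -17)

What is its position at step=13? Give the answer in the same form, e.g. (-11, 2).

Step-to-step displacements: (+3, +1), (-5, -2), (+5, -3), (-3, -5), (+3, +1), (-5, -2), (+5, -3), (-3, -5), (+3, +1), (-5, -2) — a repeating cycle of length 4.
step 11: apply (+5, -3) → (-8, -20)
step 12: apply (-3, -5) → (-11, -25)
step 13: apply (+3, +1) → (-8, -24)

(-8, -24)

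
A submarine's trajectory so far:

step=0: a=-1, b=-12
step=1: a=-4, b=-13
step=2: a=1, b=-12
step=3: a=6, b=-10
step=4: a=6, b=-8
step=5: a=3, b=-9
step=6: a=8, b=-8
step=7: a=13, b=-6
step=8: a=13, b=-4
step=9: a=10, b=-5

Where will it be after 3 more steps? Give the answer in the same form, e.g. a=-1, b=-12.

Differencing gives (-3, -1), (+5, +1), (+5, +2), (+0, +2), (-3, -1), (+5, +1), (+5, +2), (+0, +2), (-3, -1). This is the pattern (-3, -1), (+5, +1), (+5, +2), (+0, +2) repeated.
step 10: apply (+5, +1) → a=15, b=-4
step 11: apply (+5, +2) → a=20, b=-2
step 12: apply (+0, +2) → a=20, b=0

a=20, b=0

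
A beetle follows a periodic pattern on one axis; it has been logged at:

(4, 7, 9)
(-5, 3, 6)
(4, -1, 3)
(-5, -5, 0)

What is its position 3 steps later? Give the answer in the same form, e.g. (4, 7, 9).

The first coordinate repeats the cycle [4, -5] with period 2; step 6 mod 2 = 0, giving 4.
The second coordinate changes by -4 each step, so at step 6 it is 7 + 6·(-4) = -17.
The third coordinate changes by -3 each step, so at step 6 it is 9 + 6·(-3) = -9.

(4, -17, -9)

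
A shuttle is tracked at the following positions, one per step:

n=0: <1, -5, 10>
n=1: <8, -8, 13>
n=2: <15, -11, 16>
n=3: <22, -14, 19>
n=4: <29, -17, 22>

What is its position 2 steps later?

<43, -23, 28>

Constant displacement of <+7, -3, +3> per step.
step 5: <29, -17, 22> + <+7, -3, +3> → <36, -20, 25>
step 6: <36, -20, 25> + <+7, -3, +3> → <43, -23, 28>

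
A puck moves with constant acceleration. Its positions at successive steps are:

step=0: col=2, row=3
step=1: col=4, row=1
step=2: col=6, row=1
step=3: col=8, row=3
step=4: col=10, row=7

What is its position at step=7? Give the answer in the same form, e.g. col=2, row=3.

Taking differences between consecutive positions: (+2, -2), (+2, +0), (+2, +2), (+2, +4). These grow by (+0, +2) each step.
step 5: col=10, row=7 + (+2, +6) → col=12, row=13
step 6: col=12, row=13 + (+2, +8) → col=14, row=21
step 7: col=14, row=21 + (+2, +10) → col=16, row=31

col=16, row=31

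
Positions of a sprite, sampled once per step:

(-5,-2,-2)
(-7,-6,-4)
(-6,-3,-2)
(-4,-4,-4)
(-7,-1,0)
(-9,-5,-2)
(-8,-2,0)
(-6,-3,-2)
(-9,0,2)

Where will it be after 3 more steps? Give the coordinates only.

Differencing gives (-2,-4,-2), (+1,+3,+2), (+2,-1,-2), (-3,+3,+4), (-2,-4,-2), (+1,+3,+2), (+2,-1,-2), (-3,+3,+4). This is the pattern (-2,-4,-2), (+1,+3,+2), (+2,-1,-2), (-3,+3,+4) repeated.
step 9: apply (-2,-4,-2) → (-11,-4,0)
step 10: apply (+1,+3,+2) → (-10,-1,2)
step 11: apply (+2,-1,-2) → (-8,-2,0)

(-8,-2,0)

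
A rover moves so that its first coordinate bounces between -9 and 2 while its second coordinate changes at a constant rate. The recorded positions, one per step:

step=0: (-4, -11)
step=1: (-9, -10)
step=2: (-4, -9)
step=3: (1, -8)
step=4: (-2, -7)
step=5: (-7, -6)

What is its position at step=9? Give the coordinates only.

(-5, -2)

The first coordinate reflects between -9 and 2, moving 5 per step.
  step 6: -7 → -6
  step 7: -6 → -1
  step 8: -1 → 0
  step 9: 0 → -5
The second coordinate changes by +1 each step: at step 9 it is -2.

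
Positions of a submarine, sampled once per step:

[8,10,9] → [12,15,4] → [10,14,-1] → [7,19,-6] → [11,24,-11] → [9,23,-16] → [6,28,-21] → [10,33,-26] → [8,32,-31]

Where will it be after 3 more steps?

[7,41,-46]

Step-to-step displacements: [+4,+5,-5], [-2,-1,-5], [-3,+5,-5], [+4,+5,-5], [-2,-1,-5], [-3,+5,-5], [+4,+5,-5], [-2,-1,-5] — a repeating cycle of length 3.
step 9: apply [-3,+5,-5] → [5,37,-36]
step 10: apply [+4,+5,-5] → [9,42,-41]
step 11: apply [-2,-1,-5] → [7,41,-46]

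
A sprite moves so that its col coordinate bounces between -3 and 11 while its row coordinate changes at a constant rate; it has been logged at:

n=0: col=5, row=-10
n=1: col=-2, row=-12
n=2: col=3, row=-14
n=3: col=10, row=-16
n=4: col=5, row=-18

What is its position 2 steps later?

col=3, row=-22

The col coordinate travels 7 per step and bounces off the walls at -3 and 11.
  step 5: 5 → -2
  step 6: -2 → 3
The row coordinate changes by -2 each step: at step 6 it is -22.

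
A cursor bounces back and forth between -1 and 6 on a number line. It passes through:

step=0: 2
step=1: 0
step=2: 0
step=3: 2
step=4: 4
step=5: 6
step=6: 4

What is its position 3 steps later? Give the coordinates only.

The value reflects between -1 and 6, moving 2 per step.
  step 7: 4 → 2
  step 8: 2 → 0
  step 9: 0 → 0

0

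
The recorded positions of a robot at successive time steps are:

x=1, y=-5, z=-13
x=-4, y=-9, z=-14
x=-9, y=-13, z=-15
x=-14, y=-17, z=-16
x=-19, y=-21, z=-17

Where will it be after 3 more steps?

x=-34, y=-33, z=-20

Each step adds (-5, -4, -1) to the position.
step 5: x=-19, y=-21, z=-17 + (-5, -4, -1) → x=-24, y=-25, z=-18
step 6: x=-24, y=-25, z=-18 + (-5, -4, -1) → x=-29, y=-29, z=-19
step 7: x=-29, y=-29, z=-19 + (-5, -4, -1) → x=-34, y=-33, z=-20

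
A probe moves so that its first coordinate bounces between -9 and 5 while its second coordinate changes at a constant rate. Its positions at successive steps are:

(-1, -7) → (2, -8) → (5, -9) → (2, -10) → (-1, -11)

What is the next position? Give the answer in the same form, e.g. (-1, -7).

(-4, -12)

The first coordinate reflects between -9 and 5, moving 3 per step.
  step 5: -1 → -4
The second coordinate changes by -1 each step: at step 5 it is -12.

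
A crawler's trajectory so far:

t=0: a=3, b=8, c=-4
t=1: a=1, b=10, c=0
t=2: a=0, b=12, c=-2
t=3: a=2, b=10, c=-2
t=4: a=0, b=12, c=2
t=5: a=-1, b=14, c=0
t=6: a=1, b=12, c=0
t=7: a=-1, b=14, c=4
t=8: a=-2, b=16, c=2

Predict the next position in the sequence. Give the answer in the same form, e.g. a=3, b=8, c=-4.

Step-to-step displacements: (-2, +2, +4), (-1, +2, -2), (+2, -2, +0), (-2, +2, +4), (-1, +2, -2), (+2, -2, +0), (-2, +2, +4), (-1, +2, -2) — a repeating cycle of length 3.
step 9: apply (+2, -2, +0) → a=0, b=14, c=2

a=0, b=14, c=2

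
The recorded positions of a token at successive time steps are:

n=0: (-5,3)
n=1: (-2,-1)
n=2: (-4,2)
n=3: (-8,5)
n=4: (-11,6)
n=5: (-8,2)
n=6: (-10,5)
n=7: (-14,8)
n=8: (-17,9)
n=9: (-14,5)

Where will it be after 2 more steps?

Differencing gives (+3,-4), (-2,+3), (-4,+3), (-3,+1), (+3,-4), (-2,+3), (-4,+3), (-3,+1), (+3,-4). This is the pattern (+3,-4), (-2,+3), (-4,+3), (-3,+1) repeated.
step 10: apply (-2,+3) → (-16,8)
step 11: apply (-4,+3) → (-20,11)

(-20,11)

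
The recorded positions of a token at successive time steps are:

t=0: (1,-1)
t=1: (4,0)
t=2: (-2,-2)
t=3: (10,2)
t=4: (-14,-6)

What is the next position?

The jumps are (+3,+1), (-6,-2), (+12,+4), (-24,-8) — a geometric progression with ratio -2.
step 5: (-14,-6) + (+48,+16) → (34,10)

(34,10)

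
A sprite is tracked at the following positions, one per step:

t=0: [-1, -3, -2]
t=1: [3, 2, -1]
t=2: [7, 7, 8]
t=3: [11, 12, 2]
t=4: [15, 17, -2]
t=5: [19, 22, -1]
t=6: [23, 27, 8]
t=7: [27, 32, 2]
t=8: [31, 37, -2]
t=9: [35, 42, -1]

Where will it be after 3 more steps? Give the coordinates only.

[47, 57, -2]

First: linear, +4 per step → 47 at step 12.
Second: linear, +5 per step → 57 at step 12.
Third: cycles through -2, -1, 8, 2 every 4 steps. Step 12 lands at position 0 of the cycle → -2.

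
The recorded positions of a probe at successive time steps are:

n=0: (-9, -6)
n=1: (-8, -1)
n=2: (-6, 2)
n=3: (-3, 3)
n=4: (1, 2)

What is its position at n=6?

Taking differences between consecutive positions: (+1, +5), (+2, +3), (+3, +1), (+4, -1). These grow by (+1, -2) each step.
step 5: (1, 2) + (+5, -3) → (6, -1)
step 6: (6, -1) + (+6, -5) → (12, -6)

(12, -6)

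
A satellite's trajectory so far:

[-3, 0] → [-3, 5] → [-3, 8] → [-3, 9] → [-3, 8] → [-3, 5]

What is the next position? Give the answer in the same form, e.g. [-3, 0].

Successive displacements: [+0, +5], [+0, +3], [+0, +1], [+0, -1], [+0, -3] — each changes by [+0, -2].
step 6: [-3, 5] + [+0, -5] → [-3, 0]

[-3, 0]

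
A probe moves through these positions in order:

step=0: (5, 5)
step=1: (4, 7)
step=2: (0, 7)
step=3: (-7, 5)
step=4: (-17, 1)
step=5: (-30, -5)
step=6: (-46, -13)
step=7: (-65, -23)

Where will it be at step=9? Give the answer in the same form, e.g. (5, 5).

(-112, -49)

First differences are (-1, +2), (-4, +0), (-7, -2), (-10, -4), (-13, -6), (-16, -8), (-19, -10); their common second difference is (-3, -2) (constant acceleration).
step 8: (-65, -23) + (-22, -12) → (-87, -35)
step 9: (-87, -35) + (-25, -14) → (-112, -49)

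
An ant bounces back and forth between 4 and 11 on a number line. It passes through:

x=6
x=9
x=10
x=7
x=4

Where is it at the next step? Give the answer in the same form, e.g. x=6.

The value reflects between 4 and 11, moving 3 per step.
  step 5: 4 → 7

x=7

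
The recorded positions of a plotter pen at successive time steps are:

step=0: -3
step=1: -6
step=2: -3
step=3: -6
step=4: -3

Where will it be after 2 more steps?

-3

The jumps are -3, +3, -3, +3 — a geometric progression with ratio -1.
step 5: -3 − 3 → -6
step 6: -6 + 3 → -3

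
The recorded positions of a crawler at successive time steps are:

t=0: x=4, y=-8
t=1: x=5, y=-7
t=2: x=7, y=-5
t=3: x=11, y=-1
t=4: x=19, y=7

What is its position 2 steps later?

x=67, y=55

Step-to-step displacements: (+1, +1), (+2, +2), (+4, +4), (+8, +8); each is 2× the previous.
step 5: x=19, y=7 + (+16, +16) → x=35, y=23
step 6: x=35, y=23 + (+32, +32) → x=67, y=55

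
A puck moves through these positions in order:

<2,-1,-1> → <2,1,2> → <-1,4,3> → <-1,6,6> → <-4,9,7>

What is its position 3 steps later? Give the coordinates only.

<-7,16,14>

Step-to-step displacements: <+0,+2,+3>, <-3,+3,+1>, <+0,+2,+3>, <-3,+3,+1> — a repeating cycle of length 2.
step 5: apply <+0,+2,+3> → <-4,11,10>
step 6: apply <-3,+3,+1> → <-7,14,11>
step 7: apply <+0,+2,+3> → <-7,16,14>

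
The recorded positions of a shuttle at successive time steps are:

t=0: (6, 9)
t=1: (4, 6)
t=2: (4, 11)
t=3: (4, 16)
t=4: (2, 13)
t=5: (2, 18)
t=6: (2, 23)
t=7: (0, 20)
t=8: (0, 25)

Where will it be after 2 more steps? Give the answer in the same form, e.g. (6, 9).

The moves between consecutive positions are (-2, -3), (+0, +5), (+0, +5), (-2, -3), (+0, +5), (+0, +5), (-2, -3), (+0, +5); they repeat the 3-cycle [(-2, -3), (+0, +5), (+0, +5)].
step 9: apply (+0, +5) → (0, 30)
step 10: apply (-2, -3) → (-2, 27)

(-2, 27)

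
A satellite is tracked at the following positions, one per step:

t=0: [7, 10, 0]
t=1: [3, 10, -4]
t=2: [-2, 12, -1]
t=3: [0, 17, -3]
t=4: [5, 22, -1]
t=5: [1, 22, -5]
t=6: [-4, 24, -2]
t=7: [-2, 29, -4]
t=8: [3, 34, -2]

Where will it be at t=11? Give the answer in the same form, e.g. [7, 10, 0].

Differencing gives [-4, +0, -4], [-5, +2, +3], [+2, +5, -2], [+5, +5, +2], [-4, +0, -4], [-5, +2, +3], [+2, +5, -2], [+5, +5, +2]. This is the pattern [-4, +0, -4], [-5, +2, +3], [+2, +5, -2], [+5, +5, +2] repeated.
step 9: apply [-4, +0, -4] → [-1, 34, -6]
step 10: apply [-5, +2, +3] → [-6, 36, -3]
step 11: apply [+2, +5, -2] → [-4, 41, -5]

[-4, 41, -5]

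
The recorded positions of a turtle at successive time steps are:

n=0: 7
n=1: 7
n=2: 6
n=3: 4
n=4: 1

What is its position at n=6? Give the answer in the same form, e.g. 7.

Successive displacements: +0, -1, -2, -3 — each changes by -1.
step 5: 1 − 4 → -3
step 6: -3 − 5 → -8

-8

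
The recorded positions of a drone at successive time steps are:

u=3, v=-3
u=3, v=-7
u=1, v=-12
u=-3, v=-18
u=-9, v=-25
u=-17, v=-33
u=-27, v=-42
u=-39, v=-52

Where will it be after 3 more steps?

First differences are (+0,-4), (-2,-5), (-4,-6), (-6,-7), (-8,-8), (-10,-9), (-12,-10); their common second difference is (-2,-1) (constant acceleration).
step 8: u=-39, v=-52 + (-14,-11) → u=-53, v=-63
step 9: u=-53, v=-63 + (-16,-12) → u=-69, v=-75
step 10: u=-69, v=-75 + (-18,-13) → u=-87, v=-88

u=-87, v=-88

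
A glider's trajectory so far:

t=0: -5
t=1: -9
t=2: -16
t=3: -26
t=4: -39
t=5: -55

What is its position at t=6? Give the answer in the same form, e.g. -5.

-74

Taking differences between consecutive positions: -4, -7, -10, -13, -16. These grow by -3 each step.
step 6: -55 − 19 → -74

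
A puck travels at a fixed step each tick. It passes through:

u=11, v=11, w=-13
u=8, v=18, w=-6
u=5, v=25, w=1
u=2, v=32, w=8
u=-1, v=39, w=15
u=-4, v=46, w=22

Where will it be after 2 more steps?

u=-10, v=60, w=36

The position changes by (-3, +7, +7) every step.
step 6: u=-4, v=46, w=22 + (-3, +7, +7) → u=-7, v=53, w=29
step 7: u=-7, v=53, w=29 + (-3, +7, +7) → u=-10, v=60, w=36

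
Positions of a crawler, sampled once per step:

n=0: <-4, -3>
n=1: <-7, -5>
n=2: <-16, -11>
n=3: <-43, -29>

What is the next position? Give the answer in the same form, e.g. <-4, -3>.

<-124, -83>

The jumps are <-3, -2>, <-9, -6>, <-27, -18> — a geometric progression with ratio 3.
step 4: <-43, -29> + <-81, -54> → <-124, -83>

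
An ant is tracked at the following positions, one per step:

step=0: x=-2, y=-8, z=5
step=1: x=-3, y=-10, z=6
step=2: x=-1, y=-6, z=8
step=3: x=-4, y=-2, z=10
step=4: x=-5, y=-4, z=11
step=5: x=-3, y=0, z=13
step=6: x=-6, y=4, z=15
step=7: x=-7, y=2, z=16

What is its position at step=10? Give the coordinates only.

Differencing gives (-1,-2,+1), (+2,+4,+2), (-3,+4,+2), (-1,-2,+1), (+2,+4,+2), (-3,+4,+2), (-1,-2,+1). This is the pattern (-1,-2,+1), (+2,+4,+2), (-3,+4,+2) repeated.
step 8: apply (+2,+4,+2) → x=-5, y=6, z=18
step 9: apply (-3,+4,+2) → x=-8, y=10, z=20
step 10: apply (-1,-2,+1) → x=-9, y=8, z=21

x=-9, y=8, z=21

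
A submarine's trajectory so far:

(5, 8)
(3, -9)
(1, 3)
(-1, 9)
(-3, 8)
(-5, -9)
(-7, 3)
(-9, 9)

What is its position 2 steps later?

The first coordinate changes by -2 each step, so at step 9 it is 5 + 9·(-2) = -13.
The second coordinate repeats the cycle [8, -9, 3, 9] with period 4; step 9 mod 4 = 1, giving -9.

(-13, -9)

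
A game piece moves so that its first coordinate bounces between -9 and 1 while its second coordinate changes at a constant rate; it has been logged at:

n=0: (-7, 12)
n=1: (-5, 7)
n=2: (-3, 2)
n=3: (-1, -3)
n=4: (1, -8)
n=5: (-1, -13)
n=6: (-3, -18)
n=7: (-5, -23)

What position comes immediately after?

The first coordinate travels 2 per step and bounces off the walls at -9 and 1.
  step 8: -5 → -7
The second coordinate changes by -5 each step: at step 8 it is -28.

(-7, -28)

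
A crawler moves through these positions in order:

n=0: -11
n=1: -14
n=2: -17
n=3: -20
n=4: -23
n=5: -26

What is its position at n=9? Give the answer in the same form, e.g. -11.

-38

Constant displacement of -3 per step.
step 6: -26 − 3 → -29
step 7: -29 − 3 → -32
step 8: -32 − 3 → -35
step 9: -35 − 3 → -38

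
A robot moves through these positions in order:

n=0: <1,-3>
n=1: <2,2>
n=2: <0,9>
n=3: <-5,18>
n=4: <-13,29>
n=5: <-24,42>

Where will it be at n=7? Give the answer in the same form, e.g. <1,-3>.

<-55,74>

Taking differences between consecutive positions: <+1,+5>, <-2,+7>, <-5,+9>, <-8,+11>, <-11,+13>. These grow by <-3,+2> each step.
step 6: <-24,42> + <-14,+15> → <-38,57>
step 7: <-38,57> + <-17,+17> → <-55,74>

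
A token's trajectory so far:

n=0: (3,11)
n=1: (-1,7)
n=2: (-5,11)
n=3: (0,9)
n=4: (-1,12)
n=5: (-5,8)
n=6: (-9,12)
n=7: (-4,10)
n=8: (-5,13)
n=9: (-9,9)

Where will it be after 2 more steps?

Step-to-step displacements: (-4,-4), (-4,+4), (+5,-2), (-1,+3), (-4,-4), (-4,+4), (+5,-2), (-1,+3), (-4,-4) — a repeating cycle of length 4.
step 10: apply (-4,+4) → (-13,13)
step 11: apply (+5,-2) → (-8,11)

(-8,11)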